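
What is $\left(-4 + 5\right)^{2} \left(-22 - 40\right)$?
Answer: $-62$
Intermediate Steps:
$\left(-4 + 5\right)^{2} \left(-22 - 40\right) = 1^{2} \left(-62\right) = 1 \left(-62\right) = -62$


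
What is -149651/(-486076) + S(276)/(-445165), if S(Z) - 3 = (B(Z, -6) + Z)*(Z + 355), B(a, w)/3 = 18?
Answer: -34597676293/216384022540 ≈ -0.15989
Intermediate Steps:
B(a, w) = 54 (B(a, w) = 3*18 = 54)
S(Z) = 3 + (54 + Z)*(355 + Z) (S(Z) = 3 + (54 + Z)*(Z + 355) = 3 + (54 + Z)*(355 + Z))
-149651/(-486076) + S(276)/(-445165) = -149651/(-486076) + (19173 + 276² + 409*276)/(-445165) = -149651*(-1/486076) + (19173 + 76176 + 112884)*(-1/445165) = 149651/486076 + 208233*(-1/445165) = 149651/486076 - 208233/445165 = -34597676293/216384022540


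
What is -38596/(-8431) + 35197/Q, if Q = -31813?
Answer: 931108641/268215403 ≈ 3.4715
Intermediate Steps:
-38596/(-8431) + 35197/Q = -38596/(-8431) + 35197/(-31813) = -38596*(-1/8431) + 35197*(-1/31813) = 38596/8431 - 35197/31813 = 931108641/268215403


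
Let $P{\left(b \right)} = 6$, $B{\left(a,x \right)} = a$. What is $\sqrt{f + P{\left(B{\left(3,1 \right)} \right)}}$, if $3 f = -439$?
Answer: $\frac{i \sqrt{1263}}{3} \approx 11.846 i$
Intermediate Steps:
$f = - \frac{439}{3}$ ($f = \frac{1}{3} \left(-439\right) = - \frac{439}{3} \approx -146.33$)
$\sqrt{f + P{\left(B{\left(3,1 \right)} \right)}} = \sqrt{- \frac{439}{3} + 6} = \sqrt{- \frac{421}{3}} = \frac{i \sqrt{1263}}{3}$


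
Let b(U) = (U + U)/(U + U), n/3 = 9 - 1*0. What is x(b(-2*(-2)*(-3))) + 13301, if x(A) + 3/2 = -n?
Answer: 26545/2 ≈ 13273.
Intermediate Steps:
n = 27 (n = 3*(9 - 1*0) = 3*(9 + 0) = 3*9 = 27)
b(U) = 1 (b(U) = (2*U)/((2*U)) = (2*U)*(1/(2*U)) = 1)
x(A) = -57/2 (x(A) = -3/2 - 1*27 = -3/2 - 27 = -57/2)
x(b(-2*(-2)*(-3))) + 13301 = -57/2 + 13301 = 26545/2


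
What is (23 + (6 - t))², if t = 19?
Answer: 100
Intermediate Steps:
(23 + (6 - t))² = (23 + (6 - 1*19))² = (23 + (6 - 19))² = (23 - 13)² = 10² = 100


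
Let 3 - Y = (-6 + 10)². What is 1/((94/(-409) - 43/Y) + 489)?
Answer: 5317/2616378 ≈ 0.0020322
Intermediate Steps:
Y = -13 (Y = 3 - (-6 + 10)² = 3 - 1*4² = 3 - 1*16 = 3 - 16 = -13)
1/((94/(-409) - 43/Y) + 489) = 1/((94/(-409) - 43/(-13)) + 489) = 1/((94*(-1/409) - 43*(-1/13)) + 489) = 1/((-94/409 + 43/13) + 489) = 1/(16365/5317 + 489) = 1/(2616378/5317) = 5317/2616378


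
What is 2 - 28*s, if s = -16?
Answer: 450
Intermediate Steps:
2 - 28*s = 2 - 28*(-16) = 2 + 448 = 450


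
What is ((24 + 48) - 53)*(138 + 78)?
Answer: 4104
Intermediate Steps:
((24 + 48) - 53)*(138 + 78) = (72 - 53)*216 = 19*216 = 4104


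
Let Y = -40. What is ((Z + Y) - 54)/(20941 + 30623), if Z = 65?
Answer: -29/51564 ≈ -0.00056241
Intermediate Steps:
((Z + Y) - 54)/(20941 + 30623) = ((65 - 40) - 54)/(20941 + 30623) = (25 - 54)/51564 = (1/51564)*(-29) = -29/51564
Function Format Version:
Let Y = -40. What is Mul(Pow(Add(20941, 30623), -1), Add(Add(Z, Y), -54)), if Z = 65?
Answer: Rational(-29, 51564) ≈ -0.00056241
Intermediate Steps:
Mul(Pow(Add(20941, 30623), -1), Add(Add(Z, Y), -54)) = Mul(Pow(Add(20941, 30623), -1), Add(Add(65, -40), -54)) = Mul(Pow(51564, -1), Add(25, -54)) = Mul(Rational(1, 51564), -29) = Rational(-29, 51564)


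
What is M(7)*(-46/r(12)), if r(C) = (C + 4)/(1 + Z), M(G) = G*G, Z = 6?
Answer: -7889/8 ≈ -986.13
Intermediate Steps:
M(G) = G²
r(C) = 4/7 + C/7 (r(C) = (C + 4)/(1 + 6) = (4 + C)/7 = (4 + C)*(⅐) = 4/7 + C/7)
M(7)*(-46/r(12)) = 7²*(-46/(4/7 + (⅐)*12)) = 49*(-46/(4/7 + 12/7)) = 49*(-46/16/7) = 49*(-46*7/16) = 49*(-161/8) = -7889/8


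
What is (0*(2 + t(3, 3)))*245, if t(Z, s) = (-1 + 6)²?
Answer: 0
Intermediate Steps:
t(Z, s) = 25 (t(Z, s) = 5² = 25)
(0*(2 + t(3, 3)))*245 = (0*(2 + 25))*245 = (0*27)*245 = 0*245 = 0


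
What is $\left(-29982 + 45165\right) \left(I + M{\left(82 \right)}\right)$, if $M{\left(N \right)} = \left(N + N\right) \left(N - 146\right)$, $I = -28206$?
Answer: $-587612466$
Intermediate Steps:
$M{\left(N \right)} = 2 N \left(-146 + N\right)$
$\left(-29982 + 45165\right) \left(I + M{\left(82 \right)}\right) = \left(-29982 + 45165\right) \left(-28206 + 2 \cdot 82 \left(-146 + 82\right)\right) = 15183 \left(-28206 + 2 \cdot 82 \left(-64\right)\right) = 15183 \left(-28206 - 10496\right) = 15183 \left(-38702\right) = -587612466$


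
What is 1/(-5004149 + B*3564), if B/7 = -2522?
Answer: -1/67923005 ≈ -1.4723e-8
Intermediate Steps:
B = -17654 (B = 7*(-2522) = -17654)
1/(-5004149 + B*3564) = 1/(-5004149 - 17654*3564) = 1/(-5004149 - 62918856) = 1/(-67923005) = -1/67923005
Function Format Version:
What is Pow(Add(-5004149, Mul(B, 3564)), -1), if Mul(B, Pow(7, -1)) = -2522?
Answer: Rational(-1, 67923005) ≈ -1.4723e-8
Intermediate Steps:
B = -17654 (B = Mul(7, -2522) = -17654)
Pow(Add(-5004149, Mul(B, 3564)), -1) = Pow(Add(-5004149, Mul(-17654, 3564)), -1) = Pow(Add(-5004149, -62918856), -1) = Pow(-67923005, -1) = Rational(-1, 67923005)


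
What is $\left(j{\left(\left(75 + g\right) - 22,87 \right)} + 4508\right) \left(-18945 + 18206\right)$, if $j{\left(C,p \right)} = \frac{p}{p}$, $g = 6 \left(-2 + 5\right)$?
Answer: $-3332151$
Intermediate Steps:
$g = 18$ ($g = 6 \cdot 3 = 18$)
$j{\left(C,p \right)} = 1$
$\left(j{\left(\left(75 + g\right) - 22,87 \right)} + 4508\right) \left(-18945 + 18206\right) = \left(1 + 4508\right) \left(-18945 + 18206\right) = 4509 \left(-739\right) = -3332151$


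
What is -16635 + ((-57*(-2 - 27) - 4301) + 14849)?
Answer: -4434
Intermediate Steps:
-16635 + ((-57*(-2 - 27) - 4301) + 14849) = -16635 + ((-57*(-29) - 4301) + 14849) = -16635 + ((1653 - 4301) + 14849) = -16635 + (-2648 + 14849) = -16635 + 12201 = -4434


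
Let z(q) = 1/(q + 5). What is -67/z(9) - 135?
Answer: -1073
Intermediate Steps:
z(q) = 1/(5 + q)
-67/z(9) - 135 = -67/(1/(5 + 9)) - 135 = -67/(1/14) - 135 = -67/1/14 - 135 = -67*14 - 135 = -938 - 135 = -1073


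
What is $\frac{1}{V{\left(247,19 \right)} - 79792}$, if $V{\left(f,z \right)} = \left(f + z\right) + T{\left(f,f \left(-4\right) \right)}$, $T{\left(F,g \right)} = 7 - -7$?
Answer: $- \frac{1}{79512} \approx -1.2577 \cdot 10^{-5}$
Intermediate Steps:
$T{\left(F,g \right)} = 14$ ($T{\left(F,g \right)} = 7 + 7 = 14$)
$V{\left(f,z \right)} = 14 + f + z$ ($V{\left(f,z \right)} = \left(f + z\right) + 14 = 14 + f + z$)
$\frac{1}{V{\left(247,19 \right)} - 79792} = \frac{1}{\left(14 + 247 + 19\right) - 79792} = \frac{1}{280 - 79792} = \frac{1}{-79512} = - \frac{1}{79512}$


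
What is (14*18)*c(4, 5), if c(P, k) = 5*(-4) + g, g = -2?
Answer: -5544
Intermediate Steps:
c(P, k) = -22 (c(P, k) = 5*(-4) - 2 = -20 - 2 = -22)
(14*18)*c(4, 5) = (14*18)*(-22) = 252*(-22) = -5544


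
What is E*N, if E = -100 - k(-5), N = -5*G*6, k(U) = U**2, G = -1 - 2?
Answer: -11250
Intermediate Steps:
G = -3
N = 90 (N = -5*(-3)*6 = 15*6 = 90)
E = -125 (E = -100 - 1*(-5)**2 = -100 - 1*25 = -100 - 25 = -125)
E*N = -125*90 = -11250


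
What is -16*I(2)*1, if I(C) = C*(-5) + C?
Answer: 128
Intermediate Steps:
I(C) = -4*C (I(C) = -5*C + C = -4*C)
-16*I(2)*1 = -(-64)*2*1 = -16*(-8)*1 = 128*1 = 128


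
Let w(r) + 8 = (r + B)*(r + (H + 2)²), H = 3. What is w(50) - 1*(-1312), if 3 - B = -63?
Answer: 10004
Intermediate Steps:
B = 66 (B = 3 - 1*(-63) = 3 + 63 = 66)
w(r) = -8 + (25 + r)*(66 + r) (w(r) = -8 + (r + 66)*(r + (3 + 2)²) = -8 + (66 + r)*(r + 5²) = -8 + (66 + r)*(r + 25) = -8 + (66 + r)*(25 + r) = -8 + (25 + r)*(66 + r))
w(50) - 1*(-1312) = (1642 + 50² + 91*50) - 1*(-1312) = (1642 + 2500 + 4550) + 1312 = 8692 + 1312 = 10004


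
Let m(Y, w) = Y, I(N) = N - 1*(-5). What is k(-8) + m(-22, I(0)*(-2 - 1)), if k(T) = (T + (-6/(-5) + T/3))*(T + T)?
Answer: 1942/15 ≈ 129.47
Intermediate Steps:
I(N) = 5 + N (I(N) = N + 5 = 5 + N)
k(T) = 2*T*(6/5 + 4*T/3) (k(T) = (T + (-6*(-1/5) + T*(1/3)))*(2*T) = (T + (6/5 + T/3))*(2*T) = (6/5 + 4*T/3)*(2*T) = 2*T*(6/5 + 4*T/3))
k(-8) + m(-22, I(0)*(-2 - 1)) = (4/15)*(-8)*(9 + 10*(-8)) - 22 = (4/15)*(-8)*(9 - 80) - 22 = (4/15)*(-8)*(-71) - 22 = 2272/15 - 22 = 1942/15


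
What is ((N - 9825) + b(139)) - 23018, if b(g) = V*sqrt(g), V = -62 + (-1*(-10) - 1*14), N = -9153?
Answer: -41996 - 66*sqrt(139) ≈ -42774.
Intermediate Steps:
V = -66 (V = -62 + (10 - 14) = -62 - 4 = -66)
b(g) = -66*sqrt(g)
((N - 9825) + b(139)) - 23018 = ((-9153 - 9825) - 66*sqrt(139)) - 23018 = (-18978 - 66*sqrt(139)) - 23018 = -41996 - 66*sqrt(139)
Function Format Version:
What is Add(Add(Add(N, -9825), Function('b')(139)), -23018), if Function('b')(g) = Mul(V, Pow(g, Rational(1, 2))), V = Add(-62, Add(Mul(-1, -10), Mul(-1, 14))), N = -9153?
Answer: Add(-41996, Mul(-66, Pow(139, Rational(1, 2)))) ≈ -42774.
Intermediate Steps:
V = -66 (V = Add(-62, Add(10, -14)) = Add(-62, -4) = -66)
Function('b')(g) = Mul(-66, Pow(g, Rational(1, 2)))
Add(Add(Add(N, -9825), Function('b')(139)), -23018) = Add(Add(Add(-9153, -9825), Mul(-66, Pow(139, Rational(1, 2)))), -23018) = Add(Add(-18978, Mul(-66, Pow(139, Rational(1, 2)))), -23018) = Add(-41996, Mul(-66, Pow(139, Rational(1, 2))))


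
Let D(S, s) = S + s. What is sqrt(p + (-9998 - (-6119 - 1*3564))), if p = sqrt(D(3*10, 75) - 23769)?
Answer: sqrt(-315 + 4*I*sqrt(1479)) ≈ 4.2164 + 18.242*I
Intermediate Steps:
p = 4*I*sqrt(1479) (p = sqrt((3*10 + 75) - 23769) = sqrt((30 + 75) - 23769) = sqrt(105 - 23769) = sqrt(-23664) = 4*I*sqrt(1479) ≈ 153.83*I)
sqrt(p + (-9998 - (-6119 - 1*3564))) = sqrt(4*I*sqrt(1479) + (-9998 - (-6119 - 1*3564))) = sqrt(4*I*sqrt(1479) + (-9998 - (-6119 - 3564))) = sqrt(4*I*sqrt(1479) + (-9998 - 1*(-9683))) = sqrt(4*I*sqrt(1479) + (-9998 + 9683)) = sqrt(4*I*sqrt(1479) - 315) = sqrt(-315 + 4*I*sqrt(1479))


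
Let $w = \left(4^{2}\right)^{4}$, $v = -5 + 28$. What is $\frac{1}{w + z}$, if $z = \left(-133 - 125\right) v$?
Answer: $\frac{1}{59602} \approx 1.6778 \cdot 10^{-5}$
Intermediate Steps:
$v = 23$
$z = -5934$ ($z = \left(-133 - 125\right) 23 = \left(-258\right) 23 = -5934$)
$w = 65536$ ($w = 16^{4} = 65536$)
$\frac{1}{w + z} = \frac{1}{65536 - 5934} = \frac{1}{59602}$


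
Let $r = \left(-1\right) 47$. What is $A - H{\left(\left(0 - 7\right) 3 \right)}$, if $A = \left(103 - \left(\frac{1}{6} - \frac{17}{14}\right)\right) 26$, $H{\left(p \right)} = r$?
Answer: $\frac{57797}{21} \approx 2752.2$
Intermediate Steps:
$r = -47$
$H{\left(p \right)} = -47$
$A = \frac{56810}{21}$ ($A = \left(103 - - \frac{22}{21}\right) 26 = \left(103 + \left(\frac{17}{14} - \frac{1}{6}\right)\right) 26 = \left(103 + \frac{22}{21}\right) 26 = \frac{2185}{21} \cdot 26 = \frac{56810}{21} \approx 2705.2$)
$A - H{\left(\left(0 - 7\right) 3 \right)} = \frac{56810}{21} - -47 = \frac{56810}{21} + 47 = \frac{57797}{21}$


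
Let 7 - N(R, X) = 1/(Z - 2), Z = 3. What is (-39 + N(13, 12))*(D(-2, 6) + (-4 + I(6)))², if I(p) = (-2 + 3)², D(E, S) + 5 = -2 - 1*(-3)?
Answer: -1617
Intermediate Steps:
D(E, S) = -4 (D(E, S) = -5 + (-2 - 1*(-3)) = -5 + (-2 + 3) = -5 + 1 = -4)
N(R, X) = 6 (N(R, X) = 7 - 1/(3 - 2) = 7 - 1/1 = 7 - 1*1 = 7 - 1 = 6)
I(p) = 1 (I(p) = 1² = 1)
(-39 + N(13, 12))*(D(-2, 6) + (-4 + I(6)))² = (-39 + 6)*(-4 + (-4 + 1))² = -33*(-4 - 3)² = -33*(-7)² = -33*49 = -1617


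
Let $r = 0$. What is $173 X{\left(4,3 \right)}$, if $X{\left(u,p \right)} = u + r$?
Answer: $692$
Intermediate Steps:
$X{\left(u,p \right)} = u$ ($X{\left(u,p \right)} = u + 0 = u$)
$173 X{\left(4,3 \right)} = 173 \cdot 4 = 692$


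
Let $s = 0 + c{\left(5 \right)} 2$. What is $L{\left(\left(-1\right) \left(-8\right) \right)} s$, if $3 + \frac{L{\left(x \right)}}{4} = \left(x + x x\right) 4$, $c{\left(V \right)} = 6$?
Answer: $13680$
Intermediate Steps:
$L{\left(x \right)} = -12 + 16 x + 16 x^{2}$ ($L{\left(x \right)} = -12 + 4 \left(x + x x\right) 4 = -12 + 4 \left(x + x^{2}\right) 4 = -12 + 4 \left(4 x + 4 x^{2}\right) = -12 + \left(16 x + 16 x^{2}\right) = -12 + 16 x + 16 x^{2}$)
$s = 12$ ($s = 0 + 6 \cdot 2 = 0 + 12 = 12$)
$L{\left(\left(-1\right) \left(-8\right) \right)} s = \left(-12 + 16 \left(\left(-1\right) \left(-8\right)\right) + 16 \left(\left(-1\right) \left(-8\right)\right)^{2}\right) 12 = \left(-12 + 16 \cdot 8 + 16 \cdot 8^{2}\right) 12 = \left(-12 + 128 + 16 \cdot 64\right) 12 = \left(-12 + 128 + 1024\right) 12 = 1140 \cdot 12 = 13680$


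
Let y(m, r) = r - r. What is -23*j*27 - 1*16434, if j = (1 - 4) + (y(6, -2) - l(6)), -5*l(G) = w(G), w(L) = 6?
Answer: -76581/5 ≈ -15316.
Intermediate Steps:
y(m, r) = 0
l(G) = -6/5 (l(G) = -⅕*6 = -6/5)
j = -9/5 (j = (1 - 4) + (0 - 1*(-6/5)) = -3 + (0 + 6/5) = -3 + 6/5 = -9/5 ≈ -1.8000)
-23*j*27 - 1*16434 = -23*(-9/5)*27 - 1*16434 = (207/5)*27 - 16434 = 5589/5 - 16434 = -76581/5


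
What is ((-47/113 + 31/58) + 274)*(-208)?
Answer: -186843592/3277 ≈ -57017.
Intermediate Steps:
((-47/113 + 31/58) + 274)*(-208) = (777/6554 + 274)*(-208) = (1796573/6554)*(-208) = -186843592/3277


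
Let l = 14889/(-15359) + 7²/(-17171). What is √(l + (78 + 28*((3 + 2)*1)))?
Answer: 54*√105644944699382/37675627 ≈ 14.732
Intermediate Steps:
l = -36630230/37675627 (l = 14889*(-1/15359) + 49*(-1/17171) = -14889/15359 - 7/2453 = -36630230/37675627 ≈ -0.97225)
√(l + (78 + 28*((3 + 2)*1))) = √(-36630230/37675627 + (78 + 28*((3 + 2)*1))) = √(-36630230/37675627 + (78 + 28*(5*1))) = √(-36630230/37675627 + (78 + 28*5)) = √(-36630230/37675627 + (78 + 140)) = √(-36630230/37675627 + 218) = √(8176656456/37675627) = 54*√105644944699382/37675627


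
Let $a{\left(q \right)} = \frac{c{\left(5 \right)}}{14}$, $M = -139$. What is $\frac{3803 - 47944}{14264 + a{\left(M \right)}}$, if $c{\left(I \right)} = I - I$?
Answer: $- \frac{44141}{14264} \approx -3.0946$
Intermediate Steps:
$c{\left(I \right)} = 0$
$a{\left(q \right)} = 0$ ($a{\left(q \right)} = \frac{0}{14} = 0 \cdot \frac{1}{14} = 0$)
$\frac{3803 - 47944}{14264 + a{\left(M \right)}} = \frac{3803 - 47944}{14264 + 0} = - \frac{44141}{14264}$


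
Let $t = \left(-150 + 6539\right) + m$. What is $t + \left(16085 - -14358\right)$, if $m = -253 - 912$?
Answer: $35667$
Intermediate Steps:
$m = -1165$
$t = 5224$ ($t = \left(-150 + 6539\right) - 1165 = 6389 - 1165 = 5224$)
$t + \left(16085 - -14358\right) = 5224 + \left(16085 - -14358\right) = 5224 + \left(16085 + 14358\right) = 5224 + 30443 = 35667$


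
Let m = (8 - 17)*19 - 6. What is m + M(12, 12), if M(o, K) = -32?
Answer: -209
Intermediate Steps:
m = -177 (m = -9*19 - 6 = -171 - 6 = -177)
m + M(12, 12) = -177 - 32 = -209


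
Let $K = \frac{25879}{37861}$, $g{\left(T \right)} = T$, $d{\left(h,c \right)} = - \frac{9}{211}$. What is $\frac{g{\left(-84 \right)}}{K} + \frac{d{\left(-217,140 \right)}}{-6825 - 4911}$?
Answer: $- \frac{125006720111}{1017207368} \approx -122.89$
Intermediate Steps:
$d{\left(h,c \right)} = - \frac{9}{211}$ ($d{\left(h,c \right)} = \left(-9\right) \frac{1}{211} = - \frac{9}{211}$)
$K = \frac{25879}{37861}$ ($K = 25879 \cdot \frac{1}{37861} = \frac{25879}{37861} \approx 0.68353$)
$\frac{g{\left(-84 \right)}}{K} + \frac{d{\left(-217,140 \right)}}{-6825 - 4911} = - \frac{84}{\frac{25879}{37861}} - \frac{9}{211 \left(-6825 - 4911\right)} = \left(-84\right) \frac{37861}{25879} - \frac{9}{211 \left(-11736\right)} = - \frac{454332}{3697} - - \frac{1}{275144} = - \frac{454332}{3697} + \frac{1}{275144} = - \frac{125006720111}{1017207368}$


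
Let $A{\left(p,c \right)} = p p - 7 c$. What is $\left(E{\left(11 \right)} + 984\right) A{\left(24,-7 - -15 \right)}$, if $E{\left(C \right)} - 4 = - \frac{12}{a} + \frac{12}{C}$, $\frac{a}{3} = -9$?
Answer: $\frac{50941280}{99} \approx 5.1456 \cdot 10^{5}$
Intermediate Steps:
$a = -27$ ($a = 3 \left(-9\right) = -27$)
$E{\left(C \right)} = \frac{40}{9} + \frac{12}{C}$ ($E{\left(C \right)} = 4 + \left(- \frac{12}{-27} + \frac{12}{C}\right) = 4 + \left(\left(-12\right) \left(- \frac{1}{27}\right) + \frac{12}{C}\right) = 4 + \left(\frac{4}{9} + \frac{12}{C}\right) = \frac{40}{9} + \frac{12}{C}$)
$A{\left(p,c \right)} = p^{2} - 7 c$
$\left(E{\left(11 \right)} + 984\right) A{\left(24,-7 - -15 \right)} = \left(\left(\frac{40}{9} + \frac{12}{11}\right) + 984\right) \left(24^{2} - 7 \left(-7 - -15\right)\right) = \left(\left(\frac{40}{9} + 12 \cdot \frac{1}{11}\right) + 984\right) \left(576 - 7 \left(-7 + 15\right)\right) = \left(\left(\frac{40}{9} + \frac{12}{11}\right) + 984\right) \left(576 - 56\right) = \left(\frac{548}{99} + 984\right) \left(576 - 56\right) = \frac{97964}{99} \cdot 520 = \frac{50941280}{99}$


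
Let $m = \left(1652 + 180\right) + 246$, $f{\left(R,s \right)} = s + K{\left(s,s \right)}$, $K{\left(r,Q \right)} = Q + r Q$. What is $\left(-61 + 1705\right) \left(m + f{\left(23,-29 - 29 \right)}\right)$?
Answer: $8755944$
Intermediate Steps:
$K{\left(r,Q \right)} = Q + Q r$
$f{\left(R,s \right)} = s + s \left(1 + s\right)$
$m = 2078$ ($m = 1832 + 246 = 2078$)
$\left(-61 + 1705\right) \left(m + f{\left(23,-29 - 29 \right)}\right) = \left(-61 + 1705\right) \left(2078 + \left(-29 - 29\right) \left(2 - 58\right)\right) = 1644 \left(2078 - 58 \left(2 - 58\right)\right) = 1644 \left(2078 - -3248\right) = 1644 \left(2078 + 3248\right) = 1644 \cdot 5326 = 8755944$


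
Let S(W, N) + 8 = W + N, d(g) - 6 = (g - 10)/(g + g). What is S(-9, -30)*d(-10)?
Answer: -329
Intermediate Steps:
d(g) = 6 + (-10 + g)/(2*g) (d(g) = 6 + (g - 10)/(g + g) = 6 + (-10 + g)/((2*g)) = 6 + (-10 + g)*(1/(2*g)) = 6 + (-10 + g)/(2*g))
S(W, N) = -8 + N + W (S(W, N) = -8 + (W + N) = -8 + (N + W) = -8 + N + W)
S(-9, -30)*d(-10) = (-8 - 30 - 9)*(13/2 - 5/(-10)) = -47*(13/2 - 5*(-1/10)) = -47*(13/2 + 1/2) = -47*7 = -329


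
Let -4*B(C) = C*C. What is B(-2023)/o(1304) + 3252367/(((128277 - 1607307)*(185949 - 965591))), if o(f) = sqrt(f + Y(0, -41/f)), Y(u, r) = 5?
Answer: 3252367/1153113907260 - 34391*sqrt(1309)/44 ≈ -28279.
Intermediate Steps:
o(f) = sqrt(5 + f) (o(f) = sqrt(f + 5) = sqrt(5 + f))
B(C) = -C**2/4 (B(C) = -C*C/4 = -C**2/4)
B(-2023)/o(1304) + 3252367/(((128277 - 1607307)*(185949 - 965591))) = (-1/4*(-2023)**2)/(sqrt(5 + 1304)) + 3252367/(((128277 - 1607307)*(185949 - 965591))) = (-1/4*4092529)/(sqrt(1309)) + 3252367/((-1479030*(-779642))) = -34391*sqrt(1309)/44 + 3252367/1153113907260 = 3252367/1153113907260 - 34391*sqrt(1309)/44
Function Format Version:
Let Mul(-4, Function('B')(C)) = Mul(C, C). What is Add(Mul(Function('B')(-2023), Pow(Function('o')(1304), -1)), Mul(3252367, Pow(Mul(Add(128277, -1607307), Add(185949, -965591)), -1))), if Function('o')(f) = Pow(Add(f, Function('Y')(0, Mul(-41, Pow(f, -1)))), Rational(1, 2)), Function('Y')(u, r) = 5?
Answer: Add(Rational(3252367, 1153113907260), Mul(Rational(-34391, 44), Pow(1309, Rational(1, 2)))) ≈ -28279.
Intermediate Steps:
Function('o')(f) = Pow(Add(5, f), Rational(1, 2)) (Function('o')(f) = Pow(Add(f, 5), Rational(1, 2)) = Pow(Add(5, f), Rational(1, 2)))
Function('B')(C) = Mul(Rational(-1, 4), Pow(C, 2)) (Function('B')(C) = Mul(Rational(-1, 4), Mul(C, C)) = Mul(Rational(-1, 4), Pow(C, 2)))
Add(Mul(Function('B')(-2023), Pow(Function('o')(1304), -1)), Mul(3252367, Pow(Mul(Add(128277, -1607307), Add(185949, -965591)), -1))) = Add(Mul(Mul(Rational(-1, 4), Pow(-2023, 2)), Pow(Pow(Add(5, 1304), Rational(1, 2)), -1)), Mul(3252367, Pow(Mul(Add(128277, -1607307), Add(185949, -965591)), -1))) = Add(Mul(Mul(Rational(-1, 4), 4092529), Pow(Pow(1309, Rational(1, 2)), -1)), Mul(3252367, Pow(Mul(-1479030, -779642), -1))) = Add(Mul(Rational(-4092529, 4), Mul(Rational(1, 1309), Pow(1309, Rational(1, 2)))), Mul(3252367, Pow(1153113907260, -1))) = Add(Mul(Rational(-34391, 44), Pow(1309, Rational(1, 2))), Mul(3252367, Rational(1, 1153113907260))) = Add(Mul(Rational(-34391, 44), Pow(1309, Rational(1, 2))), Rational(3252367, 1153113907260)) = Add(Rational(3252367, 1153113907260), Mul(Rational(-34391, 44), Pow(1309, Rational(1, 2))))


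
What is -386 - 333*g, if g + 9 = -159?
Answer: 55558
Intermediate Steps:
g = -168 (g = -9 - 159 = -168)
-386 - 333*g = -386 - 333*(-168) = -386 + 55944 = 55558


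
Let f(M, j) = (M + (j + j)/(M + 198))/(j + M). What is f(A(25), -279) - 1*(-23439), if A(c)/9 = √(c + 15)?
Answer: 7188567224/306693 - 6913*√10/102231 ≈ 23439.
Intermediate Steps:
A(c) = 9*√(15 + c) (A(c) = 9*√(c + 15) = 9*√(15 + c))
f(M, j) = (M + 2*j/(198 + M))/(M + j) (f(M, j) = (M + (2*j)/(198 + M))/(M + j) = (M + 2*j/(198 + M))/(M + j))
f(A(25), -279) - 1*(-23439) = ((9*√(15 + 25))² + 2*(-279) + 198*(9*√(15 + 25)))/((9*√(15 + 25))² + 198*(9*√(15 + 25)) + 198*(-279) + (9*√(15 + 25))*(-279)) - 1*(-23439) = ((9*√40)² - 558 + 198*(9*√40))/((9*√40)² + 198*(9*√40) - 55242 + (9*√40)*(-279)) + 23439 = ((9*(2*√10))² - 558 + 198*(9*(2*√10)))/((9*(2*√10))² + 198*(9*(2*√10)) - 55242 + (9*(2*√10))*(-279)) + 23439 = ((18*√10)² - 558 + 198*(18*√10))/((18*√10)² + 198*(18*√10) - 55242 + (18*√10)*(-279)) + 23439 = (3240 - 558 + 3564*√10)/(3240 + 3564*√10 - 55242 - 5022*√10) + 23439 = (2682 + 3564*√10)/(-52002 - 1458*√10) + 23439 = 23439 + (2682 + 3564*√10)/(-52002 - 1458*√10)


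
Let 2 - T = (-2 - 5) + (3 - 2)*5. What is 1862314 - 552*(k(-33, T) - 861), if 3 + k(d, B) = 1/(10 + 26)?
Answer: 7017680/3 ≈ 2.3392e+6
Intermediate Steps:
T = 4 (T = 2 - ((-2 - 5) + (3 - 2)*5) = 2 - (-7 + 1*5) = 2 - (-7 + 5) = 2 - 1*(-2) = 2 + 2 = 4)
k(d, B) = -107/36 (k(d, B) = -3 + 1/(10 + 26) = -3 + 1/36 = -107/36)
1862314 - 552*(k(-33, T) - 861) = 1862314 - 552*(-107/36 - 861) = 1862314 - 552*(-31103/36) = 1862314 + 1430738/3 = 7017680/3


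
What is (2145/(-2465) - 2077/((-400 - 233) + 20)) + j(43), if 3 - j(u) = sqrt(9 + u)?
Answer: 1667611/302209 - 2*sqrt(13) ≈ -1.6930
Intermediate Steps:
j(u) = 3 - sqrt(9 + u)
(2145/(-2465) - 2077/((-400 - 233) + 20)) + j(43) = (2145/(-2465) - 2077/((-400 - 233) + 20)) + (3 - sqrt(9 + 43)) = (2145*(-1/2465) - 2077/(-633 + 20)) + (3 - sqrt(52)) = (-429/493 - 2077/(-613)) + (3 - 2*sqrt(13)) = (-429/493 - 2077*(-1/613)) + (3 - 2*sqrt(13)) = (-429/493 + 2077/613) + (3 - 2*sqrt(13)) = 760984/302209 + (3 - 2*sqrt(13)) = 1667611/302209 - 2*sqrt(13)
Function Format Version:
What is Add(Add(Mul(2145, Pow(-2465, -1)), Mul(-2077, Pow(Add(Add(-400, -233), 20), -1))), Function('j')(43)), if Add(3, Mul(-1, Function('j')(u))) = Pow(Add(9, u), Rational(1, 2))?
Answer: Add(Rational(1667611, 302209), Mul(-2, Pow(13, Rational(1, 2)))) ≈ -1.6930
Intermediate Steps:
Function('j')(u) = Add(3, Mul(-1, Pow(Add(9, u), Rational(1, 2))))
Add(Add(Mul(2145, Pow(-2465, -1)), Mul(-2077, Pow(Add(Add(-400, -233), 20), -1))), Function('j')(43)) = Add(Add(Mul(2145, Pow(-2465, -1)), Mul(-2077, Pow(Add(Add(-400, -233), 20), -1))), Add(3, Mul(-1, Pow(Add(9, 43), Rational(1, 2))))) = Add(Add(Mul(2145, Rational(-1, 2465)), Mul(-2077, Pow(Add(-633, 20), -1))), Add(3, Mul(-1, Pow(52, Rational(1, 2))))) = Add(Add(Rational(-429, 493), Mul(-2077, Pow(-613, -1))), Add(3, Mul(-1, Mul(2, Pow(13, Rational(1, 2)))))) = Add(Add(Rational(-429, 493), Mul(-2077, Rational(-1, 613))), Add(3, Mul(-2, Pow(13, Rational(1, 2))))) = Add(Add(Rational(-429, 493), Rational(2077, 613)), Add(3, Mul(-2, Pow(13, Rational(1, 2))))) = Add(Rational(760984, 302209), Add(3, Mul(-2, Pow(13, Rational(1, 2))))) = Add(Rational(1667611, 302209), Mul(-2, Pow(13, Rational(1, 2))))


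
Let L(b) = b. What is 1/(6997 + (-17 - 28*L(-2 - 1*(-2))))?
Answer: 1/6980 ≈ 0.00014327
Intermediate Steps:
1/(6997 + (-17 - 28*L(-2 - 1*(-2)))) = 1/(6997 + (-17 - 28*(-2 - 1*(-2)))) = 1/(6997 + (-17 - 28*(-2 + 2))) = 1/(6997 + (-17 - 28*0)) = 1/(6997 + (-17 + 0)) = 1/(6997 - 17) = 1/6980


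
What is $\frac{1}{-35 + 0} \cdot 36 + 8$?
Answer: $\frac{244}{35} \approx 6.9714$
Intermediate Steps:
$\frac{1}{-35 + 0} \cdot 36 + 8 = \frac{1}{-35} \cdot 36 + 8 = \left(- \frac{1}{35}\right) 36 + 8 = - \frac{36}{35} + 8 = \frac{244}{35}$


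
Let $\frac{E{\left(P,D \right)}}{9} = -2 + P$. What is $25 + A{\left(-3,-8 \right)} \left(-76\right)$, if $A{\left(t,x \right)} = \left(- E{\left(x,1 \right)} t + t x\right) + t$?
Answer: $18949$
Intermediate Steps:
$E{\left(P,D \right)} = -18 + 9 P$ ($E{\left(P,D \right)} = 9 \left(-2 + P\right) = -18 + 9 P$)
$A{\left(t,x \right)} = t + t x + t \left(18 - 9 x\right)$ ($A{\left(t,x \right)} = \left(- (-18 + 9 x) t + t x\right) + t = \left(\left(18 - 9 x\right) t + t x\right) + t = \left(t \left(18 - 9 x\right) + t x\right) + t = \left(t x + t \left(18 - 9 x\right)\right) + t = t + t x + t \left(18 - 9 x\right)$)
$25 + A{\left(-3,-8 \right)} \left(-76\right) = 25 + - 3 \left(19 - -64\right) \left(-76\right) = 25 + - 3 \left(19 + 64\right) \left(-76\right) = 25 + \left(-3\right) 83 \left(-76\right) = 25 - -18924 = 25 + 18924 = 18949$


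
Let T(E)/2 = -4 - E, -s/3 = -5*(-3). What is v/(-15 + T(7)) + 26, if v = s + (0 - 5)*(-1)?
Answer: 1002/37 ≈ 27.081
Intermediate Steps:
s = -45 (s = -(-15)*(-3) = -3*15 = -45)
T(E) = -8 - 2*E (T(E) = 2*(-4 - E) = -8 - 2*E)
v = -40 (v = -45 + (0 - 5)*(-1) = -45 - 5*(-1) = -45 + 5 = -40)
v/(-15 + T(7)) + 26 = -40/(-15 + (-8 - 2*7)) + 26 = -40/(-15 + (-8 - 14)) + 26 = -40/(-15 - 22) + 26 = -40/(-37) + 26 = -1/37*(-40) + 26 = 40/37 + 26 = 1002/37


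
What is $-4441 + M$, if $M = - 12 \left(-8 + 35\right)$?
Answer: $-4765$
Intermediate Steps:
$M = -324$ ($M = \left(-12\right) 27 = -324$)
$-4441 + M = -4441 - 324 = -4765$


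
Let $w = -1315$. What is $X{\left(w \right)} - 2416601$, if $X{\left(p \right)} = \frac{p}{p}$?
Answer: $-2416600$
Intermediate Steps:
$X{\left(p \right)} = 1$
$X{\left(w \right)} - 2416601 = 1 - 2416601 = -2416600$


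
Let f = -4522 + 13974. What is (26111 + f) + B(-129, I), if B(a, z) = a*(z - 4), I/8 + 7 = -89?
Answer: 135151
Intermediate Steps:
I = -768 (I = -56 + 8*(-89) = -56 - 712 = -768)
f = 9452
B(a, z) = a*(-4 + z)
(26111 + f) + B(-129, I) = (26111 + 9452) - 129*(-4 - 768) = 35563 - 129*(-772) = 35563 + 99588 = 135151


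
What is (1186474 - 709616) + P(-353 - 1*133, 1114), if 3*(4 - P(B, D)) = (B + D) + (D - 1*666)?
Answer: 1429510/3 ≈ 4.7650e+5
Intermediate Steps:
P(B, D) = 226 - 2*D/3 - B/3 (P(B, D) = 4 - ((B + D) + (D - 1*666))/3 = 4 - ((B + D) + (D - 666))/3 = 4 - ((B + D) + (-666 + D))/3 = 4 - (-666 + B + 2*D)/3 = 4 + (222 - 2*D/3 - B/3) = 226 - 2*D/3 - B/3)
(1186474 - 709616) + P(-353 - 1*133, 1114) = (1186474 - 709616) + (226 - ⅔*1114 - (-353 - 1*133)/3) = 476858 + (226 - 2228/3 - (-353 - 133)/3) = 476858 + (226 - 2228/3 - ⅓*(-486)) = 476858 + (226 - 2228/3 + 162) = 476858 - 1064/3 = 1429510/3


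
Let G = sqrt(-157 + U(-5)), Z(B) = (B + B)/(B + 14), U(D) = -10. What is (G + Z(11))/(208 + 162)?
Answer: 11/4625 + I*sqrt(167)/370 ≈ 0.0023784 + 0.034927*I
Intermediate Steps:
Z(B) = 2*B/(14 + B) (Z(B) = (2*B)/(14 + B) = 2*B/(14 + B))
G = I*sqrt(167) (G = sqrt(-157 - 10) = sqrt(-167) = I*sqrt(167) ≈ 12.923*I)
(G + Z(11))/(208 + 162) = (I*sqrt(167) + 2*11/(14 + 11))/(208 + 162) = (I*sqrt(167) + 2*11/25)/370 = (I*sqrt(167) + 2*11*(1/25))*(1/370) = (I*sqrt(167) + 22/25)*(1/370) = (22/25 + I*sqrt(167))*(1/370) = 11/4625 + I*sqrt(167)/370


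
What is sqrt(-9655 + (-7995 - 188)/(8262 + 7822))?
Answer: 3*I*sqrt(69384232807)/8042 ≈ 98.262*I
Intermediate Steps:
sqrt(-9655 + (-7995 - 188)/(8262 + 7822)) = sqrt(-9655 - 8183/16084) = sqrt(-155299203/16084) = 3*I*sqrt(69384232807)/8042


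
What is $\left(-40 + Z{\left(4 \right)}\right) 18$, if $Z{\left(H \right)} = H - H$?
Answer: $-720$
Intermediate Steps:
$Z{\left(H \right)} = 0$
$\left(-40 + Z{\left(4 \right)}\right) 18 = \left(-40 + 0\right) 18 = \left(-40\right) 18 = -720$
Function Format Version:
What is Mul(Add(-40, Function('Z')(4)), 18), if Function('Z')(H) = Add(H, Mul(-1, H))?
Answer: -720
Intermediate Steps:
Function('Z')(H) = 0
Mul(Add(-40, Function('Z')(4)), 18) = Mul(Add(-40, 0), 18) = Mul(-40, 18) = -720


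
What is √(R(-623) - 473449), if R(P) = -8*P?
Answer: I*√468465 ≈ 684.45*I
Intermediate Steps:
√(R(-623) - 473449) = √(-8*(-623) - 473449) = √(4984 - 473449) = √(-468465) = I*√468465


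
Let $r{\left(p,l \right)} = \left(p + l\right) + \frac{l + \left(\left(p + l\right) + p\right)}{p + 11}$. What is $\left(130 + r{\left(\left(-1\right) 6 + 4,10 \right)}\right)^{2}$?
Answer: $\frac{1582564}{81} \approx 19538.0$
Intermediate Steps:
$r{\left(p,l \right)} = l + p + \frac{2 l + 2 p}{11 + p}$ ($r{\left(p,l \right)} = \left(l + p\right) + \frac{l + \left(\left(l + p\right) + p\right)}{11 + p} = \left(l + p\right) + \frac{l + \left(l + 2 p\right)}{11 + p} = \left(l + p\right) + \frac{2 l + 2 p}{11 + p} = l + p + \frac{2 l + 2 p}{11 + p}$)
$\left(130 + r{\left(\left(-1\right) 6 + 4,10 \right)}\right)^{2} = \left(130 + \frac{\left(\left(-1\right) 6 + 4\right)^{2} + 13 \cdot 10 + 13 \left(\left(-1\right) 6 + 4\right) + 10 \left(\left(-1\right) 6 + 4\right)}{11 + \left(\left(-1\right) 6 + 4\right)}\right)^{2} = \left(130 + \frac{\left(-6 + 4\right)^{2} + 130 + 13 \left(-6 + 4\right) + 10 \left(-6 + 4\right)}{11 + \left(-6 + 4\right)}\right)^{2} = \left(130 + \frac{\left(-2\right)^{2} + 130 + 13 \left(-2\right) + 10 \left(-2\right)}{11 - 2}\right)^{2} = \left(130 + \frac{4 + 130 - 26 - 20}{9}\right)^{2} = \left(130 + \frac{1}{9} \cdot 88\right)^{2} = \left(130 + \frac{88}{9}\right)^{2} = \left(\frac{1258}{9}\right)^{2} = \frac{1582564}{81}$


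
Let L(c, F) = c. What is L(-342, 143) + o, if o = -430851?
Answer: -431193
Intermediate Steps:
L(-342, 143) + o = -342 - 430851 = -431193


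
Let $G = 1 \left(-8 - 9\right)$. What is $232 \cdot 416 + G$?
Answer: $96495$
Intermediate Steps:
$G = -17$ ($G = 1 \left(-17\right) = -17$)
$232 \cdot 416 + G = 232 \cdot 416 - 17 = 96512 - 17 = 96495$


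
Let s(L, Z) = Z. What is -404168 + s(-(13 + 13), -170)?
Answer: -404338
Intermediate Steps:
-404168 + s(-(13 + 13), -170) = -404168 - 170 = -404338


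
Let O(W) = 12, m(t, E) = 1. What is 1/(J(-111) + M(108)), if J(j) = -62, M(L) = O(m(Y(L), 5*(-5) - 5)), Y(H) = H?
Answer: -1/50 ≈ -0.020000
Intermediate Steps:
M(L) = 12
1/(J(-111) + M(108)) = 1/(-62 + 12) = 1/(-50) = -1/50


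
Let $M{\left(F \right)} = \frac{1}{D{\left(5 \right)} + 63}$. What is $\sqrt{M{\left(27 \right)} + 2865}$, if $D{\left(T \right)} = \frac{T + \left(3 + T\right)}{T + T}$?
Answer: $\frac{\sqrt{1184537815}}{643} \approx 53.526$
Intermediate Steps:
$D{\left(T \right)} = \frac{3 + 2 T}{2 T}$
$M{\left(F \right)} = \frac{10}{643}$ ($M{\left(F \right)} = \frac{1}{\frac{\frac{3}{2} + 5}{5} + 63} = \frac{1}{\frac{1}{5} \cdot \frac{13}{2} + 63} = \frac{1}{\frac{13}{10} + 63} = \frac{1}{\frac{643}{10}} = \frac{10}{643}$)
$\sqrt{M{\left(27 \right)} + 2865} = \sqrt{\frac{10}{643} + 2865} = \sqrt{\frac{1842205}{643}} = \frac{\sqrt{1184537815}}{643}$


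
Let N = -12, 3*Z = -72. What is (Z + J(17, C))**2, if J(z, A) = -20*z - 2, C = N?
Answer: 133956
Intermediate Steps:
Z = -24 (Z = (1/3)*(-72) = -24)
C = -12
J(z, A) = -2 - 20*z
(Z + J(17, C))**2 = (-24 + (-2 - 20*17))**2 = (-24 + (-2 - 340))**2 = (-24 - 342)**2 = (-366)**2 = 133956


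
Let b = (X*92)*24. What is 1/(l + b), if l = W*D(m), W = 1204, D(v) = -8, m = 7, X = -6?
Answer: -1/22880 ≈ -4.3706e-5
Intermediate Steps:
b = -13248 (b = -6*92*24 = -552*24 = -13248)
l = -9632 (l = 1204*(-8) = -9632)
1/(l + b) = 1/(-9632 - 13248) = 1/(-22880) = -1/22880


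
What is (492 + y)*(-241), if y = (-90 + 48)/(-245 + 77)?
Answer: -474529/4 ≈ -1.1863e+5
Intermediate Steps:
y = ¼ (y = -42/(-168) = -42*(-1/168) = ¼ ≈ 0.25000)
(492 + y)*(-241) = (492 + ¼)*(-241) = (1969/4)*(-241) = -474529/4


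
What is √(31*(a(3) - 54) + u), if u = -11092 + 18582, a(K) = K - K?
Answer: 2*√1454 ≈ 76.263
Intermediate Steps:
a(K) = 0
u = 7490
√(31*(a(3) - 54) + u) = √(31*(0 - 54) + 7490) = √(31*(-54) + 7490) = √(-1674 + 7490) = √5816 = 2*√1454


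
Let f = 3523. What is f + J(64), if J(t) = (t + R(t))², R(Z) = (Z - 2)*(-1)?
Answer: 3527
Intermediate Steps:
R(Z) = 2 - Z (R(Z) = (-2 + Z)*(-1) = 2 - Z)
J(t) = 4 (J(t) = (t + (2 - t))² = 2² = 4)
f + J(64) = 3523 + 4 = 3527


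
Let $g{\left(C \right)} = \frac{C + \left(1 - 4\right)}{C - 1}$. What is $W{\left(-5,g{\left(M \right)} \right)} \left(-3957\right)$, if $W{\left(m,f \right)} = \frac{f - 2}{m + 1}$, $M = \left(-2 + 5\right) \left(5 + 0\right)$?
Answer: $- \frac{7914}{7} \approx -1130.6$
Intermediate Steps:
$M = 15$ ($M = 3 \cdot 5 = 15$)
$g{\left(C \right)} = \frac{-3 + C}{-1 + C}$ ($g{\left(C \right)} = \frac{C + \left(1 - 4\right)}{-1 + C} = \frac{C - 3}{-1 + C} = \frac{-3 + C}{-1 + C}$)
$W{\left(m,f \right)} = \frac{-2 + f}{1 + m}$
$W{\left(-5,g{\left(M \right)} \right)} \left(-3957\right) = \frac{-2 + \frac{-3 + 15}{-1 + 15}}{1 - 5} \left(-3957\right) = \frac{-2 + \frac{1}{14} \cdot 12}{-4} \left(-3957\right) = - \frac{-2 + \frac{1}{14} \cdot 12}{4} \left(-3957\right) = - \frac{-2 + \frac{6}{7}}{4} \left(-3957\right) = \left(- \frac{1}{4}\right) \left(- \frac{8}{7}\right) \left(-3957\right) = \frac{2}{7} \left(-3957\right) = - \frac{7914}{7}$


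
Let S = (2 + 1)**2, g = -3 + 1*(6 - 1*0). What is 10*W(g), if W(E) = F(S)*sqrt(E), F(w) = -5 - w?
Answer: -140*sqrt(3) ≈ -242.49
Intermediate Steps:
g = 3 (g = -3 + 1*(6 + 0) = -3 + 1*6 = -3 + 6 = 3)
S = 9 (S = 3**2 = 9)
W(E) = -14*sqrt(E) (W(E) = (-5 - 1*9)*sqrt(E) = (-5 - 9)*sqrt(E) = -14*sqrt(E))
10*W(g) = 10*(-14*sqrt(3)) = -140*sqrt(3)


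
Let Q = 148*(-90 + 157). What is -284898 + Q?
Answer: -274982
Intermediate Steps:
Q = 9916 (Q = 148*67 = 9916)
-284898 + Q = -284898 + 9916 = -274982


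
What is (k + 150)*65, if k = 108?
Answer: 16770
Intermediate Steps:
(k + 150)*65 = (108 + 150)*65 = 258*65 = 16770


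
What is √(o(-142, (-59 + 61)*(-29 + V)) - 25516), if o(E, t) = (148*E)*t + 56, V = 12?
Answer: 2*√172271 ≈ 830.11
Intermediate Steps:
o(E, t) = 56 + 148*E*t (o(E, t) = 148*E*t + 56 = 56 + 148*E*t)
√(o(-142, (-59 + 61)*(-29 + V)) - 25516) = √((56 + 148*(-142)*((-59 + 61)*(-29 + 12))) - 25516) = √((56 + 148*(-142)*(2*(-17))) - 25516) = √((56 + 148*(-142)*(-34)) - 25516) = √((56 + 714544) - 25516) = √(714600 - 25516) = √689084 = 2*√172271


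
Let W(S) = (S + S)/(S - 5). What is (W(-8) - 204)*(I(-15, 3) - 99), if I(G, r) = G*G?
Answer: -332136/13 ≈ -25549.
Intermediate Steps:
I(G, r) = G²
W(S) = 2*S/(-5 + S) (W(S) = (2*S)/(-5 + S) = 2*S/(-5 + S))
(W(-8) - 204)*(I(-15, 3) - 99) = (2*(-8)/(-5 - 8) - 204)*((-15)² - 99) = (2*(-8)/(-13) - 204)*(225 - 99) = (2*(-8)*(-1/13) - 204)*126 = (16/13 - 204)*126 = -2636/13*126 = -332136/13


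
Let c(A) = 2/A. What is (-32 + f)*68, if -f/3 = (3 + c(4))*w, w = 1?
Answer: -2890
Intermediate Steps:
f = -21/2 (f = -3*(3 + 2/4) = -3*(3 + 2*(1/4)) = -3*(3 + 1/2) = -21/2 ≈ -10.500)
(-32 + f)*68 = (-32 - 21/2)*68 = -85/2*68 = -2890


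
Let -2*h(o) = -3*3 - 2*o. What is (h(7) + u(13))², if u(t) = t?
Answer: 2401/4 ≈ 600.25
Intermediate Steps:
h(o) = 9/2 + o (h(o) = -(-3*3 - 2*o)/2 = -(-9 - 2*o)/2 = 9/2 + o)
(h(7) + u(13))² = ((9/2 + 7) + 13)² = (23/2 + 13)² = (49/2)² = 2401/4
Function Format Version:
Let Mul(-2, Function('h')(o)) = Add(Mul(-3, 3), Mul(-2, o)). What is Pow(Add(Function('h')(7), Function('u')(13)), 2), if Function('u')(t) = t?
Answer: Rational(2401, 4) ≈ 600.25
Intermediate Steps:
Function('h')(o) = Add(Rational(9, 2), o) (Function('h')(o) = Mul(Rational(-1, 2), Add(Mul(-3, 3), Mul(-2, o))) = Mul(Rational(-1, 2), Add(-9, Mul(-2, o))) = Add(Rational(9, 2), o))
Pow(Add(Function('h')(7), Function('u')(13)), 2) = Pow(Add(Add(Rational(9, 2), 7), 13), 2) = Pow(Add(Rational(23, 2), 13), 2) = Pow(Rational(49, 2), 2) = Rational(2401, 4)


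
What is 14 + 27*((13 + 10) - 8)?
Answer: 419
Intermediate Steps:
14 + 27*((13 + 10) - 8) = 14 + 27*(23 - 8) = 14 + 27*15 = 14 + 405 = 419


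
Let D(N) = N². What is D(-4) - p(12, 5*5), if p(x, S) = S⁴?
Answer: -390609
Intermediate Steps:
D(-4) - p(12, 5*5) = (-4)² - (5*5)⁴ = 16 - 1*25⁴ = 16 - 1*390625 = 16 - 390625 = -390609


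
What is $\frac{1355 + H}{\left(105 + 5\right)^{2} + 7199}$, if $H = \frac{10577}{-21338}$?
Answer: $\frac{28902413}{411802062} \approx 0.070185$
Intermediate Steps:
$H = - \frac{10577}{21338}$ ($H = 10577 \left(- \frac{1}{21338}\right) = - \frac{10577}{21338} \approx -0.49569$)
$\frac{1355 + H}{\left(105 + 5\right)^{2} + 7199} = \frac{1355 - \frac{10577}{21338}}{\left(105 + 5\right)^{2} + 7199} = \frac{28902413}{21338 \left(110^{2} + 7199\right)} = \frac{28902413}{21338 \left(12100 + 7199\right)} = \frac{28902413}{21338 \cdot 19299} = \frac{28902413}{21338} \cdot \frac{1}{19299} = \frac{28902413}{411802062}$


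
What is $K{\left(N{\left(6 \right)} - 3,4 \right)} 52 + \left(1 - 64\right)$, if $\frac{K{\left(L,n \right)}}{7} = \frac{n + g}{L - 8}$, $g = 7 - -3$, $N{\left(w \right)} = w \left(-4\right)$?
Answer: $- \frac{1043}{5} \approx -208.6$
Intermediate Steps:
$N{\left(w \right)} = - 4 w$
$g = 10$ ($g = 7 + 3 = 10$)
$K{\left(L,n \right)} = \frac{7 \left(10 + n\right)}{-8 + L}$ ($K{\left(L,n \right)} = 7 \frac{n + 10}{L - 8} = 7 \frac{10 + n}{-8 + L} = \frac{7 \left(10 + n\right)}{-8 + L}$)
$K{\left(N{\left(6 \right)} - 3,4 \right)} 52 + \left(1 - 64\right) = \frac{7 \left(10 + 4\right)}{-8 - 27} \cdot 52 + \left(1 - 64\right) = 7 \frac{1}{-8 - 27} \cdot 14 \cdot 52 - 63 = 7 \frac{1}{-35} \cdot 14 \cdot 52 - 63 = 7 \left(- \frac{1}{35}\right) 14 \cdot 52 - 63 = \left(- \frac{14}{5}\right) 52 - 63 = - \frac{728}{5} - 63 = - \frac{1043}{5}$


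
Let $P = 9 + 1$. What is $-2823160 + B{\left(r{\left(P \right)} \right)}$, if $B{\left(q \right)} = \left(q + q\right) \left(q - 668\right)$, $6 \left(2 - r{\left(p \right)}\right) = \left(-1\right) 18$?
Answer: $-2829790$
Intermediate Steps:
$P = 10$
$r{\left(p \right)} = 5$ ($r{\left(p \right)} = 2 - \frac{\left(-1\right) 18}{6} = 2 - -3 = 2 + 3 = 5$)
$B{\left(q \right)} = 2 q \left(-668 + q\right)$
$-2823160 + B{\left(r{\left(P \right)} \right)} = -2823160 + 2 \cdot 5 \left(-668 + 5\right) = -2823160 + 2 \cdot 5 \left(-663\right) = -2823160 - 6630 = -2829790$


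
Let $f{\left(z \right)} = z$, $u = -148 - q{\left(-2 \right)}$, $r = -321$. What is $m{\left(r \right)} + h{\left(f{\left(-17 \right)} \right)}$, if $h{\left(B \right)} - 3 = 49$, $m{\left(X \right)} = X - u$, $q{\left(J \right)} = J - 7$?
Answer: $-130$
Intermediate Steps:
$q{\left(J \right)} = -7 + J$ ($q{\left(J \right)} = J - 7 = -7 + J$)
$u = -139$ ($u = -148 - \left(-7 - 2\right) = -148 - -9 = -148 + 9 = -139$)
$m{\left(X \right)} = 139 + X$ ($m{\left(X \right)} = X - -139 = X + 139 = 139 + X$)
$h{\left(B \right)} = 52$ ($h{\left(B \right)} = 3 + 49 = 52$)
$m{\left(r \right)} + h{\left(f{\left(-17 \right)} \right)} = \left(139 - 321\right) + 52 = -182 + 52 = -130$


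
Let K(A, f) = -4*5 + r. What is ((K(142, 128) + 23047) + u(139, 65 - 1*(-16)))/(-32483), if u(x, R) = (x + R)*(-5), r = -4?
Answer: -1993/2953 ≈ -0.67491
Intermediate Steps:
K(A, f) = -24 (K(A, f) = -4*5 - 4 = -20 - 4 = -24)
u(x, R) = -5*R - 5*x (u(x, R) = (R + x)*(-5) = -5*R - 5*x)
((K(142, 128) + 23047) + u(139, 65 - 1*(-16)))/(-32483) = ((-24 + 23047) + (-5*(65 - 1*(-16)) - 5*139))/(-32483) = (23023 + (-5*(65 + 16) - 695))*(-1/32483) = (23023 + (-5*81 - 695))*(-1/32483) = (23023 + (-405 - 695))*(-1/32483) = (23023 - 1100)*(-1/32483) = 21923*(-1/32483) = -1993/2953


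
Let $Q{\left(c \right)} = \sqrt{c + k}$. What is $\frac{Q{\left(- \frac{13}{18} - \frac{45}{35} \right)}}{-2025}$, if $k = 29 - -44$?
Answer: $- \frac{\sqrt{125230}}{85050} \approx -0.0041608$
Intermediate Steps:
$k = 73$ ($k = 29 + 44 = 73$)
$Q{\left(c \right)} = \sqrt{73 + c}$ ($Q{\left(c \right)} = \sqrt{c + 73} = \sqrt{73 + c}$)
$\frac{Q{\left(- \frac{13}{18} - \frac{45}{35} \right)}}{-2025} = \frac{\sqrt{73 - \left(\frac{9}{7} + \frac{13}{18}\right)}}{-2025} = \sqrt{73 - \frac{253}{126}} \left(- \frac{1}{2025}\right) = \sqrt{\frac{8945}{126}} \left(- \frac{1}{2025}\right) = \frac{\sqrt{125230}}{42} \left(- \frac{1}{2025}\right) = - \frac{\sqrt{125230}}{85050}$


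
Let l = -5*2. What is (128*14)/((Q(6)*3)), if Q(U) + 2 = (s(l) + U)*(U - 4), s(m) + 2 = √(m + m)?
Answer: 896/29 - 1792*I*√5/87 ≈ 30.897 - 46.058*I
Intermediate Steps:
l = -10
s(m) = -2 + √2*√m (s(m) = -2 + √(m + m) = -2 + √(2*m) = -2 + √2*√m)
Q(U) = -2 + (-4 + U)*(-2 + U + 2*I*√5) (Q(U) = -2 + ((-2 + √2*√(-10)) + U)*(U - 4) = -2 + ((-2 + √2*(I*√10)) + U)*(-4 + U) = -2 + ((-2 + 2*I*√5) + U)*(-4 + U) = -2 + (-2 + U + 2*I*√5)*(-4 + U) = -2 + (-4 + U)*(-2 + U + 2*I*√5))
(128*14)/((Q(6)*3)) = (128*14)/(((6 + 6² - 6*6 - 8*I*√5 + 2*I*6*√5)*3)) = 1792/(((6 + 36 - 36 - 8*I*√5 + 12*I*√5)*3)) = 1792/(((6 + 4*I*√5)*3)) = 1792/(18 + 12*I*√5)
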